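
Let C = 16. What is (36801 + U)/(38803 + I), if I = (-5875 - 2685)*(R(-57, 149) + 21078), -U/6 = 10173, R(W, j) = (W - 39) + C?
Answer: 8079/59901359 ≈ 0.00013487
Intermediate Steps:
R(W, j) = -23 + W (R(W, j) = (W - 39) + 16 = (-39 + W) + 16 = -23 + W)
U = -61038 (U = -6*10173 = -61038)
I = -179742880 (I = (-5875 - 2685)*((-23 - 57) + 21078) = -8560*(-80 + 21078) = -8560*20998 = -179742880)
(36801 + U)/(38803 + I) = (36801 - 61038)/(38803 - 179742880) = -24237/(-179704077) = -24237*(-1/179704077) = 8079/59901359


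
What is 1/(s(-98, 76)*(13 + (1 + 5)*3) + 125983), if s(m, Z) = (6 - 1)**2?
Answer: 1/126758 ≈ 7.8890e-6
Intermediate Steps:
s(m, Z) = 25 (s(m, Z) = 5**2 = 25)
1/(s(-98, 76)*(13 + (1 + 5)*3) + 125983) = 1/(25*(13 + (1 + 5)*3) + 125983) = 1/(25*(13 + 6*3) + 125983) = 1/(25*(13 + 18) + 125983) = 1/(25*31 + 125983) = 1/(775 + 125983) = 1/126758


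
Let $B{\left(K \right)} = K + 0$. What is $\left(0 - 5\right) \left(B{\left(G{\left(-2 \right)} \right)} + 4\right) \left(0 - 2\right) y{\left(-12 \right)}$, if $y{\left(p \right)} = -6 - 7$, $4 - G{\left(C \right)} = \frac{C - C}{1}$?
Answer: $-1040$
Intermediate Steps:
$G{\left(C \right)} = 4$ ($G{\left(C \right)} = 4 - \frac{C - C}{1} = 4 - 0 \cdot 1 = 4 - 0 = 4 + 0 = 4$)
$B{\left(K \right)} = K$
$y{\left(p \right)} = -13$
$\left(0 - 5\right) \left(B{\left(G{\left(-2 \right)} \right)} + 4\right) \left(0 - 2\right) y{\left(-12 \right)} = \left(0 - 5\right) \left(4 + 4\right) \left(0 - 2\right) \left(-13\right) = - 5 \cdot 8 \left(-2\right) \left(-13\right) = \left(-5\right) \left(-16\right) \left(-13\right) = 80 \left(-13\right) = -1040$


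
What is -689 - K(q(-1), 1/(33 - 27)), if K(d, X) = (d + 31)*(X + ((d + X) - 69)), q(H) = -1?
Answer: 1401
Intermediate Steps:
K(d, X) = (31 + d)*(-69 + d + 2*X) (K(d, X) = (31 + d)*(X + ((X + d) - 69)) = (31 + d)*(X + (-69 + X + d)) = (31 + d)*(-69 + d + 2*X))
-689 - K(q(-1), 1/(33 - 27)) = -689 - (-2139 + (-1)**2 - 38*(-1) + 62/(33 - 27) + 2*(-1)/(33 - 27)) = -689 - (-2139 + 1 + 38 + 62/6 + 2*(-1)/6) = -689 - (-2139 + 1 + 38 + 62*(1/6) + 2*(1/6)*(-1)) = -689 - (-2139 + 1 + 38 + 31/3 - 1/3) = -689 - 1*(-2090) = -689 + 2090 = 1401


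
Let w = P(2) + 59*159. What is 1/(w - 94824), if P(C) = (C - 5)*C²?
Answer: -1/85455 ≈ -1.1702e-5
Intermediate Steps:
P(C) = C²*(-5 + C) (P(C) = (-5 + C)*C² = C²*(-5 + C))
w = 9369 (w = 2²*(-5 + 2) + 59*159 = 4*(-3) + 9381 = -12 + 9381 = 9369)
1/(w - 94824) = 1/(9369 - 94824) = 1/(-85455) = -1/85455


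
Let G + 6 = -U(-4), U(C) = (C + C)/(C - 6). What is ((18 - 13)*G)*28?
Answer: -952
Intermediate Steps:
U(C) = 2*C/(-6 + C) (U(C) = (2*C)/(-6 + C) = 2*C/(-6 + C))
G = -34/5 (G = -6 - 2*(-4)/(-6 - 4) = -6 - 2*(-4)/(-10) = -6 - 2*(-4)*(-1)/10 = -6 - 1*⅘ = -6 - ⅘ = -34/5 ≈ -6.8000)
((18 - 13)*G)*28 = ((18 - 13)*(-34/5))*28 = (5*(-34/5))*28 = -34*28 = -952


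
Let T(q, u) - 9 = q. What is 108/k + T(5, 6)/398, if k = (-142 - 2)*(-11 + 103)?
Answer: 1979/73232 ≈ 0.027024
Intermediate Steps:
T(q, u) = 9 + q
k = -13248 (k = -144*92 = -13248)
108/k + T(5, 6)/398 = 108/(-13248) + (9 + 5)/398 = 108*(-1/13248) + 14*(1/398) = -3/368 + 7/199 = 1979/73232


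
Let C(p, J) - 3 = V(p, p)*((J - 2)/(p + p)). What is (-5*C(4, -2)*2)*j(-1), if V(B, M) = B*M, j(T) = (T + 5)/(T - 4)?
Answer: -40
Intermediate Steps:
j(T) = (5 + T)/(-4 + T)
C(p, J) = 3 + p*(-2 + J)/2 (C(p, J) = 3 + (p*p)*((J - 2)/(p + p)) = 3 + p²*((-2 + J)/((2*p))) = 3 + p²*((-2 + J)*(1/(2*p))) = 3 + p²*((-2 + J)/(2*p)) = 3 + p*(-2 + J)/2)
(-5*C(4, -2)*2)*j(-1) = (-5*(3 - 1*4 + (½)*(-2)*4)*2)*((5 - 1)/(-4 - 1)) = (-5*(3 - 4 - 4)*2)*(4/(-5)) = (-5*(-5)*2)*(-⅕*4) = (25*2)*(-⅘) = 50*(-⅘) = -40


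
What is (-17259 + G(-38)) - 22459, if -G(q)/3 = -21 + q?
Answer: -39541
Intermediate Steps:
G(q) = 63 - 3*q (G(q) = -3*(-21 + q) = 63 - 3*q)
(-17259 + G(-38)) - 22459 = (-17259 + (63 - 3*(-38))) - 22459 = (-17259 + (63 + 114)) - 22459 = (-17259 + 177) - 22459 = -17082 - 22459 = -39541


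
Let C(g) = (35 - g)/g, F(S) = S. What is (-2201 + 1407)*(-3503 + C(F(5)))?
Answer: 2776618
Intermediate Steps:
C(g) = (35 - g)/g
(-2201 + 1407)*(-3503 + C(F(5))) = (-2201 + 1407)*(-3503 + (35 - 1*5)/5) = -794*(-3503 + (35 - 5)/5) = -794*(-3503 + (⅕)*30) = -794*(-3503 + 6) = -794*(-3497) = 2776618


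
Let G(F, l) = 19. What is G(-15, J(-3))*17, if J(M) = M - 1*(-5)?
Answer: 323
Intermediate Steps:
J(M) = 5 + M (J(M) = M + 5 = 5 + M)
G(-15, J(-3))*17 = 19*17 = 323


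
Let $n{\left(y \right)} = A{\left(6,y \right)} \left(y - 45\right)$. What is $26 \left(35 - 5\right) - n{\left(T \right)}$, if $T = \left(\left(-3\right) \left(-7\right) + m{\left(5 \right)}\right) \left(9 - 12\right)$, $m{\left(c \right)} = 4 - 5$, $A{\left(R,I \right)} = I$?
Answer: $-5520$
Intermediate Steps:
$m{\left(c \right)} = -1$
$T = -60$ ($T = \left(\left(-3\right) \left(-7\right) - 1\right) \left(9 - 12\right) = \left(21 - 1\right) \left(-3\right) = 20 \left(-3\right) = -60$)
$n{\left(y \right)} = y \left(-45 + y\right)$ ($n{\left(y \right)} = y \left(y - 45\right) = y \left(-45 + y\right)$)
$26 \left(35 - 5\right) - n{\left(T \right)} = 26 \left(35 - 5\right) - - 60 \left(-45 - 60\right) = 26 \cdot 30 - \left(-60\right) \left(-105\right) = 780 - 6300 = -5520$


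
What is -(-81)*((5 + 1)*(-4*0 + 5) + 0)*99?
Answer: 240570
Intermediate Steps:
-(-81)*((5 + 1)*(-4*0 + 5) + 0)*99 = -(-81)*(6*(0 + 5) + 0)*99 = -(-81)*(6*5 + 0)*99 = -(-81)*(30 + 0)*99 = -(-81)*30*99 = -81*(-30)*99 = 2430*99 = 240570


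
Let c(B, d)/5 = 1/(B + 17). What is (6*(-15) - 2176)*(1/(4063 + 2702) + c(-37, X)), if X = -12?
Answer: 696383/1230 ≈ 566.17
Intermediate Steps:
c(B, d) = 5/(17 + B) (c(B, d) = 5/(B + 17) = 5/(17 + B))
(6*(-15) - 2176)*(1/(4063 + 2702) + c(-37, X)) = (6*(-15) - 2176)*(1/(4063 + 2702) + 5/(17 - 37)) = (-90 - 2176)*(1/6765 + 5/(-20)) = -2266*(1/6765 + 5*(-1/20)) = -2266*(1/6765 - ¼) = -2266*(-6761/27060) = 696383/1230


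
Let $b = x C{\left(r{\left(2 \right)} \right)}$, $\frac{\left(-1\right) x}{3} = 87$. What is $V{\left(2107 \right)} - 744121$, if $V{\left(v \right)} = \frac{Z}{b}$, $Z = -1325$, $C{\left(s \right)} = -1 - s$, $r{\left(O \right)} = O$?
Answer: $- \frac{582648068}{783} \approx -7.4412 \cdot 10^{5}$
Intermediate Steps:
$x = -261$ ($x = \left(-3\right) 87 = -261$)
$b = 783$ ($b = - 261 \left(-1 - 2\right) = \left(-261\right) \left(-3\right) = 783$)
$V{\left(v \right)} = - \frac{1325}{783}$
$V{\left(2107 \right)} - 744121 = - \frac{1325}{783} - 744121 = - \frac{582648068}{783}$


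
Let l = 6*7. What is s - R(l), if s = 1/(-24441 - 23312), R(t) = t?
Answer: -2005627/47753 ≈ -42.000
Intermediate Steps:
l = 42
s = -1/47753 (s = 1/(-47753) = -1/47753 ≈ -2.0941e-5)
s - R(l) = -1/47753 - 1*42 = -1/47753 - 42 = -2005627/47753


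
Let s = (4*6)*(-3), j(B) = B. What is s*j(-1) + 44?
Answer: 116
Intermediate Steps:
s = -72 (s = 24*(-3) = -72)
s*j(-1) + 44 = -72*(-1) + 44 = 72 + 44 = 116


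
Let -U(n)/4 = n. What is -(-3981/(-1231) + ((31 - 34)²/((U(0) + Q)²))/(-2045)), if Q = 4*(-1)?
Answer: -130247241/40278320 ≈ -3.2337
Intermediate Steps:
Q = -4
U(n) = -4*n
-(-3981/(-1231) + ((31 - 34)²/((U(0) + Q)²))/(-2045)) = -(-3981/(-1231) + ((31 - 34)²/((-4*0 - 4)²))/(-2045)) = -(-3981*(-1/1231) + ((-3)²/((0 - 4)²))*(-1/2045)) = -(3981/1231 + (9/((-4)²))*(-1/2045)) = -(3981/1231 + (9/16)*(-1/2045)) = -(3981/1231 - 9/32720) = -1*130247241/40278320 = -130247241/40278320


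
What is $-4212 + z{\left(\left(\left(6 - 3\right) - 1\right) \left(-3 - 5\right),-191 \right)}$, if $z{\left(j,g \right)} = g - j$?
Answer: $-4387$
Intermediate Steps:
$-4212 + z{\left(\left(\left(6 - 3\right) - 1\right) \left(-3 - 5\right),-191 \right)} = -4212 - \left(191 + \left(\left(6 - 3\right) - 1\right) \left(-3 - 5\right)\right) = -4212 - \left(191 + \left(3 - 1\right) \left(-8\right)\right) = -4212 - \left(191 + 2 \left(-8\right)\right) = -4212 - 175 = -4387$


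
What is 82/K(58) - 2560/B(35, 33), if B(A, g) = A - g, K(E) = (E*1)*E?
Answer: -2152919/1682 ≈ -1280.0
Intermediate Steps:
K(E) = E² (K(E) = E*E = E²)
82/K(58) - 2560/B(35, 33) = 82/(58²) - 2560/(35 - 1*33) = 82/3364 - 2560/(35 - 33) = 82*(1/3364) - 2560/2 = 41/1682 - 2560*½ = 41/1682 - 1280 = -2152919/1682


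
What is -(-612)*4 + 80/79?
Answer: 193472/79 ≈ 2449.0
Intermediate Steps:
-(-612)*4 + 80/79 = -102*(-24) + 80*(1/79) = 2448 + 80/79 = 193472/79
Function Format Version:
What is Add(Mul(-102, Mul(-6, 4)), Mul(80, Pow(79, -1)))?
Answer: Rational(193472, 79) ≈ 2449.0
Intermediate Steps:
Add(Mul(-102, Mul(-6, 4)), Mul(80, Pow(79, -1))) = Add(Mul(-102, -24), Mul(80, Rational(1, 79))) = Add(2448, Rational(80, 79)) = Rational(193472, 79)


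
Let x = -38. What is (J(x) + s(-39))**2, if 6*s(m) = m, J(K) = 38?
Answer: 3969/4 ≈ 992.25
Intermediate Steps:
s(m) = m/6
(J(x) + s(-39))**2 = (38 + (1/6)*(-39))**2 = (38 - 13/2)**2 = (63/2)**2 = 3969/4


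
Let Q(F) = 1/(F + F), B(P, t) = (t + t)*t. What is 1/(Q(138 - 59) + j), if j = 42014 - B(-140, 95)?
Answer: 158/3786313 ≈ 4.1729e-5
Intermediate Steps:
B(P, t) = 2*t² (B(P, t) = (2*t)*t = 2*t²)
Q(F) = 1/(2*F)
j = 23964 (j = 42014 - 2*95² = 42014 - 2*9025 = 42014 - 1*18050 = 42014 - 18050 = 23964)
1/(Q(138 - 59) + j) = 1/(1/(2*(138 - 59)) + 23964) = 1/((½)/79 + 23964) = 1/((½)*(1/79) + 23964) = 1/(1/158 + 23964) = 1/(3786313/158) = 158/3786313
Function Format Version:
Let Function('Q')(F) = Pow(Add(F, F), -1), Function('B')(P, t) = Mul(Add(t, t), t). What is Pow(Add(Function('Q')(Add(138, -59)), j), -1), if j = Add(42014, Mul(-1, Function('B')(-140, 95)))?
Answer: Rational(158, 3786313) ≈ 4.1729e-5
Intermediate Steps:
Function('B')(P, t) = Mul(2, Pow(t, 2)) (Function('B')(P, t) = Mul(Mul(2, t), t) = Mul(2, Pow(t, 2)))
Function('Q')(F) = Mul(Rational(1, 2), Pow(F, -1)) (Function('Q')(F) = Pow(Mul(2, F), -1) = Mul(Rational(1, 2), Pow(F, -1)))
j = 23964 (j = Add(42014, Mul(-1, Mul(2, Pow(95, 2)))) = Add(42014, Mul(-1, Mul(2, 9025))) = Add(42014, Mul(-1, 18050)) = Add(42014, -18050) = 23964)
Pow(Add(Function('Q')(Add(138, -59)), j), -1) = Pow(Add(Mul(Rational(1, 2), Pow(Add(138, -59), -1)), 23964), -1) = Pow(Add(Mul(Rational(1, 2), Pow(79, -1)), 23964), -1) = Pow(Add(Mul(Rational(1, 2), Rational(1, 79)), 23964), -1) = Pow(Add(Rational(1, 158), 23964), -1) = Pow(Rational(3786313, 158), -1) = Rational(158, 3786313)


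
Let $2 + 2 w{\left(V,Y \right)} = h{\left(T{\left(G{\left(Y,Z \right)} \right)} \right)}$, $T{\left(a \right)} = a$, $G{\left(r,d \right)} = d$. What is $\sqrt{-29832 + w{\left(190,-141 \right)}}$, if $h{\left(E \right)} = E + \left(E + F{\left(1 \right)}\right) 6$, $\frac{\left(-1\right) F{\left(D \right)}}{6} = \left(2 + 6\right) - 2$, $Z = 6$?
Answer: $4 i \sqrt{1870} \approx 172.97 i$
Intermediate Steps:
$F{\left(D \right)} = -36$ ($F{\left(D \right)} = - 6 \left(\left(2 + 6\right) - 2\right) = - 6 \left(8 - 2\right) = \left(-6\right) 6 = -36$)
$h{\left(E \right)} = -216 + 7 E$ ($h{\left(E \right)} = E + \left(E - 36\right) 6 = E + \left(-36 + E\right) 6 = E + \left(-216 + 6 E\right) = -216 + 7 E$)
$w{\left(V,Y \right)} = -88$ ($w{\left(V,Y \right)} = -1 + \frac{-216 + 7 \cdot 6}{2} = -1 + \frac{-216 + 42}{2} = -1 + \frac{1}{2} \left(-174\right) = -1 - 87 = -88$)
$\sqrt{-29832 + w{\left(190,-141 \right)}} = \sqrt{-29832 - 88} = \sqrt{-29920} = 4 i \sqrt{1870}$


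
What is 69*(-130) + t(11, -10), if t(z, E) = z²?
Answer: -8849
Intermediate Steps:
69*(-130) + t(11, -10) = 69*(-130) + 11² = -8970 + 121 = -8849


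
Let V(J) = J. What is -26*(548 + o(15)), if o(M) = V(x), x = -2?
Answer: -14196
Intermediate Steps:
o(M) = -2
-26*(548 + o(15)) = -26*(548 - 2) = -26*546 = -14196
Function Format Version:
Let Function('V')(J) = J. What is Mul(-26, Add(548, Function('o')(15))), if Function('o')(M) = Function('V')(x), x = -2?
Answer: -14196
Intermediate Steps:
Function('o')(M) = -2
Mul(-26, Add(548, Function('o')(15))) = Mul(-26, Add(548, -2)) = Mul(-26, 546) = -14196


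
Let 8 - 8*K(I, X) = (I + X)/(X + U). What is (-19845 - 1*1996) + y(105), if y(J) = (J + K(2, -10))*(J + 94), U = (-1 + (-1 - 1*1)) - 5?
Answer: -13645/18 ≈ -758.06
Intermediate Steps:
U = -8 (U = (-1 + (-1 - 1)) - 5 = (-1 - 2) - 5 = -3 - 5 = -8)
K(I, X) = 1 - (I + X)/(8*(-8 + X)) (K(I, X) = 1 - (I + X)/(8*(X - 8)) = 1 - (I + X)/(8*(-8 + X)))
y(J) = (94 + J)*(17/18 + J) (y(J) = (J + (-64 - 1*2 + 7*(-10))/(8*(-8 - 10)))*(J + 94) = (J + (1/8)*(-64 - 2 - 70)/(-18))*(94 + J) = (J + (1/8)*(-1/18)*(-136))*(94 + J) = (J + 17/18)*(94 + J) = (17/18 + J)*(94 + J) = (94 + J)*(17/18 + J))
(-19845 - 1*1996) + y(105) = (-19845 - 1*1996) + (799/9 + 105**2 + (1709/18)*105) = (-19845 - 1996) + (799/9 + 11025 + 59815/6) = -21841 + 379493/18 = -13645/18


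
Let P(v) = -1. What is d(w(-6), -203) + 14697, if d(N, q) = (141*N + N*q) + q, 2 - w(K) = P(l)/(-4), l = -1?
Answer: 28771/2 ≈ 14386.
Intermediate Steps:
w(K) = 7/4 (w(K) = 2 - (-1)/(-4) = 2 - (-1)*(-1)/4 = 2 - 1*¼ = 2 - ¼ = 7/4)
d(N, q) = q + 141*N + N*q
d(w(-6), -203) + 14697 = (-203 + 141*(7/4) + (7/4)*(-203)) + 14697 = (-203 + 987/4 - 1421/4) + 14697 = -623/2 + 14697 = 28771/2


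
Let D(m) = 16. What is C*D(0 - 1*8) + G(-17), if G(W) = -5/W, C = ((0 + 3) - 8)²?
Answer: 6805/17 ≈ 400.29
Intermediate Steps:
C = 25 (C = (3 - 8)² = (-5)² = 25)
C*D(0 - 1*8) + G(-17) = 25*16 - 5/(-17) = 400 - 5*(-1/17) = 400 + 5/17 = 6805/17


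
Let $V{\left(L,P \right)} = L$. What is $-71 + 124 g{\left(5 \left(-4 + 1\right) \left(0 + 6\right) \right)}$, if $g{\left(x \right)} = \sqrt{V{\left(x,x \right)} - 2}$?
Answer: $-71 + 248 i \sqrt{23} \approx -71.0 + 1189.4 i$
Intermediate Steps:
$g{\left(x \right)} = \sqrt{-2 + x}$ ($g{\left(x \right)} = \sqrt{x - 2} = \sqrt{-2 + x}$)
$-71 + 124 g{\left(5 \left(-4 + 1\right) \left(0 + 6\right) \right)} = -71 + 124 \sqrt{-2 + 5 \left(-4 + 1\right) \left(0 + 6\right)} = -71 + 124 \sqrt{-2 + 5 \left(\left(-3\right) 6\right)} = -71 + 124 \sqrt{-2 + 5 \left(-18\right)} = -71 + 124 \sqrt{-2 - 90} = -71 + 124 \sqrt{-92} = -71 + 124 \cdot 2 i \sqrt{23} = -71 + 248 i \sqrt{23}$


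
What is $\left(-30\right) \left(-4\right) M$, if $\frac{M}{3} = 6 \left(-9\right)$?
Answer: $-19440$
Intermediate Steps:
$M = -162$ ($M = 3 \cdot 6 \left(-9\right) = 3 \left(-54\right) = -162$)
$\left(-30\right) \left(-4\right) M = \left(-30\right) \left(-4\right) \left(-162\right) = 120 \left(-162\right) = -19440$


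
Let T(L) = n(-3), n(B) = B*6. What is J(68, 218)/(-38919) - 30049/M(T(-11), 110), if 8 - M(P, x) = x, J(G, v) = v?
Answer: 389818265/1323246 ≈ 294.59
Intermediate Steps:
n(B) = 6*B
T(L) = -18 (T(L) = 6*(-3) = -18)
M(P, x) = 8 - x
J(68, 218)/(-38919) - 30049/M(T(-11), 110) = 218/(-38919) - 30049/(8 - 1*110) = 218*(-1/38919) - 30049/(8 - 110) = -218/38919 - 30049/(-102) = -218/38919 - 30049*(-1/102) = -218/38919 + 30049/102 = 389818265/1323246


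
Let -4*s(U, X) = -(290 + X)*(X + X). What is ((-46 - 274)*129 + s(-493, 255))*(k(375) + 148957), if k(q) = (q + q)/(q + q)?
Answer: 4201732785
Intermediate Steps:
k(q) = 1 (k(q) = (2*q)/((2*q)) = (2*q)*(1/(2*q)) = 1)
s(U, X) = X*(290 + X)/2 (s(U, X) = -(-1)*(290 + X)*(X + X)/4 = -(-1)*(290 + X)*(2*X)/4 = -(-1)*2*X*(290 + X)/4 = -(-1)*X*(290 + X)/2 = X*(290 + X)/2)
((-46 - 274)*129 + s(-493, 255))*(k(375) + 148957) = ((-46 - 274)*129 + (½)*255*(290 + 255))*(1 + 148957) = (-320*129 + (½)*255*545)*148958 = (-41280 + 138975/2)*148958 = (56415/2)*148958 = 4201732785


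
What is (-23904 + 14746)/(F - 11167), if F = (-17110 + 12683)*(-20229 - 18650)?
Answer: -4579/86053083 ≈ -5.3211e-5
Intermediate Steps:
F = 172117333 (F = -4427*(-38879) = 172117333)
(-23904 + 14746)/(F - 11167) = (-23904 + 14746)/(172117333 - 11167) = -9158/172106166 = -9158*1/172106166 = -4579/86053083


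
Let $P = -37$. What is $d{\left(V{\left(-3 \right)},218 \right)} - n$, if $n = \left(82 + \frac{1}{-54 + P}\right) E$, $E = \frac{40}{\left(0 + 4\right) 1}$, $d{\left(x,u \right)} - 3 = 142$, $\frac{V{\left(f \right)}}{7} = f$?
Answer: $- \frac{61415}{91} \approx -674.89$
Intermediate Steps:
$V{\left(f \right)} = 7 f$
$d{\left(x,u \right)} = 145$ ($d{\left(x,u \right)} = 3 + 142 = 145$)
$E = 10$ ($E = \frac{40}{4 \cdot 1} = \frac{40}{4} = 40 \cdot \frac{1}{4} = 10$)
$n = \frac{74610}{91}$ ($n = \left(82 + \frac{1}{-54 - 37}\right) 10 = \left(82 + \frac{1}{-91}\right) 10 = \left(82 - \frac{1}{91}\right) 10 = \frac{7461}{91} \cdot 10 = \frac{74610}{91} \approx 819.89$)
$d{\left(V{\left(-3 \right)},218 \right)} - n = 145 - \frac{74610}{91} = - \frac{61415}{91}$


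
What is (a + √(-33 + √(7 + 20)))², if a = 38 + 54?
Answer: (92 + I*√3*√(11 - √3))² ≈ 8436.2 + 970.22*I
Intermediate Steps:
a = 92
(a + √(-33 + √(7 + 20)))² = (92 + √(-33 + √(7 + 20)))² = (92 + √(-33 + √27))² = (92 + √(-33 + 3*√3))²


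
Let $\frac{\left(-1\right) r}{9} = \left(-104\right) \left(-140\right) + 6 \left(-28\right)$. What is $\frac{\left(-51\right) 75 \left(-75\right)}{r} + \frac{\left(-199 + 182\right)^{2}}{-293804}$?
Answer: $- \frac{334612921}{151015256} \approx -2.2158$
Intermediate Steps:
$r = -129528$ ($r = - 9 \left(\left(-104\right) \left(-140\right) + 6 \left(-28\right)\right) = - 9 \left(14560 - 168\right) = \left(-9\right) 14392 = -129528$)
$\frac{\left(-51\right) 75 \left(-75\right)}{r} + \frac{\left(-199 + 182\right)^{2}}{-293804} = \frac{\left(-51\right) 75 \left(-75\right)}{-129528} + \frac{\left(-199 + 182\right)^{2}}{-293804} = \left(-3825\right) \left(-75\right) \left(- \frac{1}{129528}\right) + \left(-17\right)^{2} \left(- \frac{1}{293804}\right) = 286875 \left(- \frac{1}{129528}\right) + 289 \left(- \frac{1}{293804}\right) = - \frac{31875}{14392} - \frac{289}{293804} = - \frac{334612921}{151015256}$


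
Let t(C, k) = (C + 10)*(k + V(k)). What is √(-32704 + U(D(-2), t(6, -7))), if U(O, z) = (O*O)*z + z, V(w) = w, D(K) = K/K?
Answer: 8*I*√518 ≈ 182.08*I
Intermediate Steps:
D(K) = 1
t(C, k) = 2*k*(10 + C) (t(C, k) = (C + 10)*(k + k) = (10 + C)*(2*k) = 2*k*(10 + C))
U(O, z) = z + z*O² (U(O, z) = O²*z + z = z*O² + z = z + z*O²)
√(-32704 + U(D(-2), t(6, -7))) = √(-32704 + (2*(-7)*(10 + 6))*(1 + 1²)) = √(-32704 + (2*(-7)*16)*(1 + 1)) = √(-32704 - 224*2) = √(-32704 - 448) = √(-33152) = 8*I*√518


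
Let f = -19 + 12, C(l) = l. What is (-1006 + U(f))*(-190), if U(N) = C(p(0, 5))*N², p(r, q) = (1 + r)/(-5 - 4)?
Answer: 1729570/9 ≈ 1.9217e+5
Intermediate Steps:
p(r, q) = -⅑ - r/9 (p(r, q) = (1 + r)/(-9) = (1 + r)*(-⅑) = -⅑ - r/9)
f = -7
U(N) = -N²/9 (U(N) = (-⅑ - ⅑*0)*N² = (-⅑ + 0)*N² = -N²/9)
(-1006 + U(f))*(-190) = (-1006 - ⅑*(-7)²)*(-190) = (-1006 - ⅑*49)*(-190) = (-1006 - 49/9)*(-190) = -9103/9*(-190) = 1729570/9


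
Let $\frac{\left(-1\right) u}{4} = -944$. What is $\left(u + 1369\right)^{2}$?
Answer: $26471025$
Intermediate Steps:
$u = 3776$ ($u = \left(-4\right) \left(-944\right) = 3776$)
$\left(u + 1369\right)^{2} = \left(3776 + 1369\right)^{2} = 5145^{2} = 26471025$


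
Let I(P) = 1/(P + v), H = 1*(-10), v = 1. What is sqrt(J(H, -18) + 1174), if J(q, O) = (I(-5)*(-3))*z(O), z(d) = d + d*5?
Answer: sqrt(1093) ≈ 33.061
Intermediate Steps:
H = -10
z(d) = 6*d (z(d) = d + 5*d = 6*d)
I(P) = 1/(1 + P) (I(P) = 1/(P + 1) = 1/(1 + P))
J(q, O) = 9*O/2 (J(q, O) = (-3/(1 - 5))*(6*O) = (-3/(-4))*(6*O) = (-1/4*(-3))*(6*O) = 3*(6*O)/4 = 9*O/2)
sqrt(J(H, -18) + 1174) = sqrt((9/2)*(-18) + 1174) = sqrt(-81 + 1174) = sqrt(1093)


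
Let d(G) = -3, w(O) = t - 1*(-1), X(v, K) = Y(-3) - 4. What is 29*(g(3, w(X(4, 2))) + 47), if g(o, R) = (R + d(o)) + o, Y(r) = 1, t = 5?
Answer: 1537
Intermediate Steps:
X(v, K) = -3 (X(v, K) = 1 - 4 = -3)
w(O) = 6 (w(O) = 5 - 1*(-1) = 5 + 1 = 6)
g(o, R) = -3 + R + o (g(o, R) = (R - 3) + o = (-3 + R) + o = -3 + R + o)
29*(g(3, w(X(4, 2))) + 47) = 29*((-3 + 6 + 3) + 47) = 29*(6 + 47) = 29*53 = 1537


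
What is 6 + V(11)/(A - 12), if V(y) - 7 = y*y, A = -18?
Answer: 26/15 ≈ 1.7333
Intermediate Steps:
V(y) = 7 + y**2 (V(y) = 7 + y*y = 7 + y**2)
6 + V(11)/(A - 12) = 6 + (7 + 11**2)/(-18 - 12) = 6 + (7 + 121)/(-30) = 6 - 1/30*128 = 6 - 64/15 = 26/15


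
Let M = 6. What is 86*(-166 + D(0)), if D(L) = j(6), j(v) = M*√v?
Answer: -14276 + 516*√6 ≈ -13012.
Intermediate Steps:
j(v) = 6*√v
D(L) = 6*√6
86*(-166 + D(0)) = 86*(-166 + 6*√6) = -14276 + 516*√6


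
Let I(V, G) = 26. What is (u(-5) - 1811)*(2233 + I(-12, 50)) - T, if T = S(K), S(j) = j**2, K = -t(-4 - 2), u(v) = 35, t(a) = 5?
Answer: -4012009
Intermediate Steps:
K = -5 (K = -1*5 = -5)
T = 25 (T = (-5)**2 = 25)
(u(-5) - 1811)*(2233 + I(-12, 50)) - T = (35 - 1811)*(2233 + 26) - 1*25 = -1776*2259 - 25 = -4011984 - 25 = -4012009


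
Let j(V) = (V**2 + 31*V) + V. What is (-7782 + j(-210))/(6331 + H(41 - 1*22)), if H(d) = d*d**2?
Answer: 14799/6595 ≈ 2.2440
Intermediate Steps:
j(V) = V**2 + 32*V
H(d) = d**3
(-7782 + j(-210))/(6331 + H(41 - 1*22)) = (-7782 - 210*(32 - 210))/(6331 + (41 - 1*22)**3) = (-7782 - 210*(-178))/(6331 + (41 - 22)**3) = (-7782 + 37380)/(6331 + 19**3) = 29598/(6331 + 6859) = 29598/13190 = 29598*(1/13190) = 14799/6595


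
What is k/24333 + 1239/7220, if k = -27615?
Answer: -56410571/58561420 ≈ -0.96327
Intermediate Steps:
k/24333 + 1239/7220 = -27615/24333 + 1239/7220 = -27615*1/24333 + 1239*(1/7220) = -9205/8111 + 1239/7220 = -56410571/58561420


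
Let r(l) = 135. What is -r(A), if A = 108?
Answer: -135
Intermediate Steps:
-r(A) = -1*135 = -135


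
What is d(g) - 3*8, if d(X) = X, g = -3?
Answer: -27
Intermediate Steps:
d(g) - 3*8 = -3 - 3*8 = -3 - 24 = -27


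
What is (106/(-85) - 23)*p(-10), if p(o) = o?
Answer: 4122/17 ≈ 242.47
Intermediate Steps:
(106/(-85) - 23)*p(-10) = (106/(-85) - 23)*(-10) = (106*(-1/85) - 23)*(-10) = (-106/85 - 23)*(-10) = -2061/85*(-10) = 4122/17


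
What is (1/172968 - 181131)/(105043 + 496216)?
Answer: -31329866807/103998566712 ≈ -0.30125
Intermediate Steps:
(1/172968 - 181131)/(105043 + 496216) = (1/172968 - 181131)/601259 = -31329866807/172968*1/601259 = -31329866807/103998566712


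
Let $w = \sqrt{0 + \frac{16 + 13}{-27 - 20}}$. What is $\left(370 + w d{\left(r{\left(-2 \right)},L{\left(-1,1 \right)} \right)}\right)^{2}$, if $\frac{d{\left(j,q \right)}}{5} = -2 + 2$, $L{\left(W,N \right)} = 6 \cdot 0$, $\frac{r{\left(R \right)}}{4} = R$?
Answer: $136900$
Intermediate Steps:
$r{\left(R \right)} = 4 R$
$L{\left(W,N \right)} = 0$
$d{\left(j,q \right)} = 0$ ($d{\left(j,q \right)} = 5 \left(-2 + 2\right) = 5 \cdot 0 = 0$)
$w = \frac{i \sqrt{1363}}{47}$ ($w = \sqrt{0 + \frac{29}{-47}} = \sqrt{0 + 29 \left(- \frac{1}{47}\right)} = \sqrt{0 - \frac{29}{47}} = \sqrt{- \frac{29}{47}} = \frac{i \sqrt{1363}}{47} \approx 0.78551 i$)
$\left(370 + w d{\left(r{\left(-2 \right)},L{\left(-1,1 \right)} \right)}\right)^{2} = \left(370 + \frac{i \sqrt{1363}}{47} \cdot 0\right)^{2} = \left(370 + 0\right)^{2} = 370^{2} = 136900$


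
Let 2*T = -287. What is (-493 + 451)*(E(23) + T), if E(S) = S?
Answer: 5061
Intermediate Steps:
T = -287/2 (T = (1/2)*(-287) = -287/2 ≈ -143.50)
(-493 + 451)*(E(23) + T) = (-493 + 451)*(23 - 287/2) = -42*(-241/2) = 5061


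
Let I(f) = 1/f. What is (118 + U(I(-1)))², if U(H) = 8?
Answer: 15876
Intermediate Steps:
(118 + U(I(-1)))² = (118 + 8)² = 126² = 15876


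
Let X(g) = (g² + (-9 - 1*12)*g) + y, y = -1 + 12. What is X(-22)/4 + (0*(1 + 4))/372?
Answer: 957/4 ≈ 239.25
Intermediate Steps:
y = 11
X(g) = 11 + g² - 21*g (X(g) = (g² + (-9 - 1*12)*g) + 11 = (g² + (-9 - 12)*g) + 11 = (g² - 21*g) + 11 = 11 + g² - 21*g)
X(-22)/4 + (0*(1 + 4))/372 = (11 + (-22)² - 21*(-22))/4 + (0*(1 + 4))/372 = (11 + 484 + 462)*(¼) + (0*5)*(1/372) = 957*(¼) + 0*(1/372) = 957/4 + 0 = 957/4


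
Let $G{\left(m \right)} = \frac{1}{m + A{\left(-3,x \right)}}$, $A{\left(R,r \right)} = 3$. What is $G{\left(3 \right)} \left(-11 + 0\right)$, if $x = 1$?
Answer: $- \frac{11}{6} \approx -1.8333$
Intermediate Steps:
$G{\left(m \right)} = \frac{1}{3 + m}$ ($G{\left(m \right)} = \frac{1}{m + 3} = \frac{1}{3 + m}$)
$G{\left(3 \right)} \left(-11 + 0\right) = \frac{-11 + 0}{3 + 3} = \frac{1}{6} \left(-11\right) = - \frac{11}{6}$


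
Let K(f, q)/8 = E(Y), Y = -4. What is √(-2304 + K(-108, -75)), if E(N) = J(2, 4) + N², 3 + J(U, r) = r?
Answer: 2*I*√542 ≈ 46.562*I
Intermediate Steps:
J(U, r) = -3 + r
E(N) = 1 + N² (E(N) = (-3 + 4) + N² = 1 + N²)
K(f, q) = 136 (K(f, q) = 8*(1 + (-4)²) = 8*(1 + 16) = 8*17 = 136)
√(-2304 + K(-108, -75)) = √(-2304 + 136) = √(-2168) = 2*I*√542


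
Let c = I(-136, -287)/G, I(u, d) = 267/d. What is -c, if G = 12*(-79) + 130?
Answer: -267/234766 ≈ -0.0011373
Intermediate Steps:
G = -818 (G = -948 + 130 = -818)
c = 267/234766 (c = (267/(-287))/(-818) = (267*(-1/287))*(-1/818) = -267/287*(-1/818) = 267/234766 ≈ 0.0011373)
-c = -1*267/234766 = -267/234766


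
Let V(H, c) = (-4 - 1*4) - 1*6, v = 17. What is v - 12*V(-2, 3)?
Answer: 185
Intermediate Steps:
V(H, c) = -14 (V(H, c) = (-4 - 4) - 6 = -8 - 6 = -14)
v - 12*V(-2, 3) = 17 - 12*(-14) = 17 + 168 = 185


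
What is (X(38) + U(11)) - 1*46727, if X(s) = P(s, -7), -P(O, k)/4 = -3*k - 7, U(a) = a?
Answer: -46772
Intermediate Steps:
P(O, k) = 28 + 12*k (P(O, k) = -4*(-3*k - 7) = -4*(-7 - 3*k) = 28 + 12*k)
X(s) = -56 (X(s) = 28 + 12*(-7) = 28 - 84 = -56)
(X(38) + U(11)) - 1*46727 = (-56 + 11) - 1*46727 = -45 - 46727 = -46772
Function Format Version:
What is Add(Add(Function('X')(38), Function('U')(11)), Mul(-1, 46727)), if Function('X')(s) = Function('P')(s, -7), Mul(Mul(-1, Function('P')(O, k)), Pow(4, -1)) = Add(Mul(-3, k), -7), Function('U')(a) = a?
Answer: -46772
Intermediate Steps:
Function('P')(O, k) = Add(28, Mul(12, k)) (Function('P')(O, k) = Mul(-4, Add(Mul(-3, k), -7)) = Mul(-4, Add(-7, Mul(-3, k))) = Add(28, Mul(12, k)))
Function('X')(s) = -56 (Function('X')(s) = Add(28, Mul(12, -7)) = Add(28, -84) = -56)
Add(Add(Function('X')(38), Function('U')(11)), Mul(-1, 46727)) = Add(Add(-56, 11), Mul(-1, 46727)) = Add(-45, -46727) = -46772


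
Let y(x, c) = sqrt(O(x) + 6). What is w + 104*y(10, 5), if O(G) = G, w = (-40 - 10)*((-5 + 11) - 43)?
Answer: 2266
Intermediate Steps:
w = 1850 (w = -50*(6 - 43) = -50*(-37) = 1850)
y(x, c) = sqrt(6 + x) (y(x, c) = sqrt(x + 6) = sqrt(6 + x))
w + 104*y(10, 5) = 1850 + 104*sqrt(6 + 10) = 1850 + 104*sqrt(16) = 1850 + 104*4 = 1850 + 416 = 2266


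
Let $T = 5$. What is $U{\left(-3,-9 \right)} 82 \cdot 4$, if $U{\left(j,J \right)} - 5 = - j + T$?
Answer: $4264$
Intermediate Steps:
$U{\left(j,J \right)} = 10 - j$ ($U{\left(j,J \right)} = 5 - \left(-5 + j\right) = 10 - j$)
$U{\left(-3,-9 \right)} 82 \cdot 4 = \left(10 - -3\right) 82 \cdot 4 = \left(10 + 3\right) 82 \cdot 4 = 13 \cdot 82 \cdot 4 = 1066 \cdot 4 = 4264$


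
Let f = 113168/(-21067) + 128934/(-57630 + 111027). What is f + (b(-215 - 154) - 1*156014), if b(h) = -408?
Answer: -19551635331544/124990511 ≈ -1.5643e+5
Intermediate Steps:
f = -369619902/124990511 (f = 113168*(-1/21067) + 128934/53397 = -113168/21067 + 128934*(1/53397) = -113168/21067 + 14326/5933 = -369619902/124990511 ≈ -2.9572)
f + (b(-215 - 154) - 1*156014) = -369619902/124990511 + (-408 - 1*156014) = -369619902/124990511 + (-408 - 156014) = -369619902/124990511 - 156422 = -19551635331544/124990511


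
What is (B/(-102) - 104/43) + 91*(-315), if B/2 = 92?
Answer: -62871605/2193 ≈ -28669.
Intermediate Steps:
B = 184 (B = 2*92 = 184)
(B/(-102) - 104/43) + 91*(-315) = (184/(-102) - 104/43) + 91*(-315) = (184*(-1/102) - 104*1/43) - 28665 = (-92/51 - 104/43) - 28665 = -9260/2193 - 28665 = -62871605/2193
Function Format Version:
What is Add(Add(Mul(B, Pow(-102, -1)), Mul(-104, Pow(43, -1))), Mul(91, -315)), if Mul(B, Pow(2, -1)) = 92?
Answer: Rational(-62871605, 2193) ≈ -28669.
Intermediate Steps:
B = 184 (B = Mul(2, 92) = 184)
Add(Add(Mul(B, Pow(-102, -1)), Mul(-104, Pow(43, -1))), Mul(91, -315)) = Add(Add(Mul(184, Pow(-102, -1)), Mul(-104, Pow(43, -1))), Mul(91, -315)) = Add(Add(Mul(184, Rational(-1, 102)), Mul(-104, Rational(1, 43))), -28665) = Add(Add(Rational(-92, 51), Rational(-104, 43)), -28665) = Add(Rational(-9260, 2193), -28665) = Rational(-62871605, 2193)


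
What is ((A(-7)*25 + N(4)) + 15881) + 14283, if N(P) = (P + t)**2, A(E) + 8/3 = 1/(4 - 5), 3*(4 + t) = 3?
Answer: 90220/3 ≈ 30073.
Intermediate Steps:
t = -3 (t = -4 + (1/3)*3 = -4 + 1 = -3)
A(E) = -11/3 (A(E) = -8/3 + 1/(4 - 5) = -8/3 + 1/(-1) = -8/3 - 1 = -11/3)
N(P) = (-3 + P)**2 (N(P) = (P - 3)**2 = (-3 + P)**2)
((A(-7)*25 + N(4)) + 15881) + 14283 = ((-11/3*25 + (-3 + 4)**2) + 15881) + 14283 = ((-275/3 + 1**2) + 15881) + 14283 = ((-275/3 + 1) + 15881) + 14283 = (-272/3 + 15881) + 14283 = 47371/3 + 14283 = 90220/3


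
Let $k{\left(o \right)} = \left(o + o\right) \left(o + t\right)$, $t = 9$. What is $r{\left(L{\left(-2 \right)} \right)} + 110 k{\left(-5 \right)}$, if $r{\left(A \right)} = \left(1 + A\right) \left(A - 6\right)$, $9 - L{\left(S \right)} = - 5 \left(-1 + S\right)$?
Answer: $-4340$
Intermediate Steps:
$k{\left(o \right)} = 2 o \left(9 + o\right)$ ($k{\left(o \right)} = \left(o + o\right) \left(o + 9\right) = 2 o \left(9 + o\right)$)
$L{\left(S \right)} = 4 + 5 S$ ($L{\left(S \right)} = 9 - - 5 \left(-1 + S\right) = 9 - \left(5 - 5 S\right) = 9 + \left(-5 + 5 S\right) = 4 + 5 S$)
$r{\left(A \right)} = \left(1 + A\right) \left(-6 + A\right)$
$r{\left(L{\left(-2 \right)} \right)} + 110 k{\left(-5 \right)} = \left(-6 + \left(4 + 5 \left(-2\right)\right)^{2} - 5 \left(4 + 5 \left(-2\right)\right)\right) + 110 \cdot 2 \left(-5\right) \left(9 - 5\right) = \left(-6 + \left(4 - 10\right)^{2} - 5 \left(4 - 10\right)\right) + 110 \cdot 2 \left(-5\right) 4 = \left(-6 + \left(-6\right)^{2} - -30\right) + 110 \left(-40\right) = \left(-6 + 36 + 30\right) - 4400 = 60 - 4400 = -4340$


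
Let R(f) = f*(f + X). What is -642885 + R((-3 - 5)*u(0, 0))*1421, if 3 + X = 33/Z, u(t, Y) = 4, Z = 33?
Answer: 903163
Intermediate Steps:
X = -2 (X = -3 + 33/33 = -3 + 33*(1/33) = -3 + 1 = -2)
R(f) = f*(-2 + f) (R(f) = f*(f - 2) = f*(-2 + f))
-642885 + R((-3 - 5)*u(0, 0))*1421 = -642885 + (((-3 - 5)*4)*(-2 + (-3 - 5)*4))*1421 = -642885 + ((-8*4)*(-2 - 8*4))*1421 = -642885 - 32*(-2 - 32)*1421 = -642885 - 32*(-34)*1421 = -642885 + 1088*1421 = -642885 + 1546048 = 903163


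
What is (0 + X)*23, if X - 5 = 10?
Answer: 345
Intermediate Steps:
X = 15 (X = 5 + 10 = 15)
(0 + X)*23 = (0 + 15)*23 = 15*23 = 345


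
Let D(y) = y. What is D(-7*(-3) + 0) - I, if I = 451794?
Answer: -451773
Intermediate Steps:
D(-7*(-3) + 0) - I = (-7*(-3) + 0) - 1*451794 = (21 + 0) - 451794 = 21 - 451794 = -451773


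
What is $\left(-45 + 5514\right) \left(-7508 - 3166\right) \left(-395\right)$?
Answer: $23058561870$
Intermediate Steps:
$\left(-45 + 5514\right) \left(-7508 - 3166\right) \left(-395\right) = 5469 \left(-10674\right) \left(-395\right) = \left(-58376106\right) \left(-395\right) = 23058561870$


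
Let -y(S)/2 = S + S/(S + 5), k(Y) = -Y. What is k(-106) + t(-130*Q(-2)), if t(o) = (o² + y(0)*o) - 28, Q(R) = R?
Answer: 67678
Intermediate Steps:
y(S) = -2*S - 2*S/(5 + S) (y(S) = -2*(S + S/(S + 5)) = -2*(S + S/(5 + S)) = -2*S - 2*S/(5 + S))
t(o) = -28 + o² (t(o) = (o² + (-2*0*(6 + 0)/(5 + 0))*o) - 28 = (o² + (-2*0*6/5)*o) - 28 = (o² + (-2*0*⅕*6)*o) - 28 = (o² + 0*o) - 28 = (o² + 0) - 28 = o² - 28 = -28 + o²)
k(-106) + t(-130*Q(-2)) = -1*(-106) + (-28 + (-130*(-2))²) = 106 + (-28 + 260²) = 106 + (-28 + 67600) = 106 + 67572 = 67678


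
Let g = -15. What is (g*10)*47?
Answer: -7050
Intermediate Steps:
(g*10)*47 = -15*10*47 = -150*47 = -7050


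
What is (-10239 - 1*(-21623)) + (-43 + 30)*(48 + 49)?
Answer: 10123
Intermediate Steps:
(-10239 - 1*(-21623)) + (-43 + 30)*(48 + 49) = (-10239 + 21623) - 13*97 = 11384 - 1261 = 10123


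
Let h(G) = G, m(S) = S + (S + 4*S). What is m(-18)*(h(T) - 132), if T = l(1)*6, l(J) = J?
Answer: 13608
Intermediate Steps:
m(S) = 6*S (m(S) = S + 5*S = 6*S)
T = 6 (T = 1*6 = 6)
m(-18)*(h(T) - 132) = (6*(-18))*(6 - 132) = -108*(-126) = 13608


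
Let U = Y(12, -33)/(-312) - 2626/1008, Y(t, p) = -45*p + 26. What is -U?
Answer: 6100/819 ≈ 7.4481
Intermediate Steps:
Y(t, p) = 26 - 45*p
U = -6100/819 (U = (26 - 45*(-33))/(-312) - 2626/1008 = (26 + 1485)*(-1/312) - 2626*1/1008 = 1511*(-1/312) - 1313/504 = -1511/312 - 1313/504 = -6100/819 ≈ -7.4481)
-U = -1*(-6100/819) = 6100/819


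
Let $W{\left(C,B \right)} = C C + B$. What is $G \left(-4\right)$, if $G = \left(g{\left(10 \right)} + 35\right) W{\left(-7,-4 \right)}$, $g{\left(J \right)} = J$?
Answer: $-8100$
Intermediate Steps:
$W{\left(C,B \right)} = B + C^{2}$ ($W{\left(C,B \right)} = C^{2} + B = B + C^{2}$)
$G = 2025$ ($G = \left(10 + 35\right) \left(-4 + \left(-7\right)^{2}\right) = 45 \left(-4 + 49\right) = 45 \cdot 45 = 2025$)
$G \left(-4\right) = 2025 \left(-4\right) = -8100$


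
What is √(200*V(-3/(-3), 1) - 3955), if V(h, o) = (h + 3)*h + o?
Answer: I*√2955 ≈ 54.36*I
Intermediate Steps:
V(h, o) = o + h*(3 + h) (V(h, o) = (3 + h)*h + o = h*(3 + h) + o = o + h*(3 + h))
√(200*V(-3/(-3), 1) - 3955) = √(200*(1 + (-3/(-3))² + 3*(-3/(-3))) - 3955) = √(200*(1 + (-3*(-⅓))² + 3*(-3*(-⅓))) - 3955) = √(200*(1 + 1² + 3*1) - 3955) = √(200*(1 + 1 + 3) - 3955) = √(200*5 - 3955) = √(1000 - 3955) = √(-2955) = I*√2955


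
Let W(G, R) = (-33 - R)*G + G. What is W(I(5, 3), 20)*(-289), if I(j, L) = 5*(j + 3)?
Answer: 601120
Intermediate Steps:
I(j, L) = 15 + 5*j (I(j, L) = 5*(3 + j) = 15 + 5*j)
W(G, R) = G + G*(-33 - R) (W(G, R) = G*(-33 - R) + G = G + G*(-33 - R))
W(I(5, 3), 20)*(-289) = -(15 + 5*5)*(32 + 20)*(-289) = -1*(15 + 25)*52*(-289) = -1*40*52*(-289) = -2080*(-289) = 601120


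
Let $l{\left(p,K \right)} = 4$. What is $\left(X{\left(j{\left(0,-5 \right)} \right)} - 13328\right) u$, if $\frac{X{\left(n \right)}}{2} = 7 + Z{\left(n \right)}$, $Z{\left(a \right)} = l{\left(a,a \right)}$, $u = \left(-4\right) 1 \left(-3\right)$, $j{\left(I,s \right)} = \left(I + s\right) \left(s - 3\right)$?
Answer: $-159672$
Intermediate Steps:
$j{\left(I,s \right)} = \left(-3 + s\right) \left(I + s\right)$ ($j{\left(I,s \right)} = \left(I + s\right) \left(-3 + s\right) = \left(-3 + s\right) \left(I + s\right)$)
$u = 12$ ($u = \left(-4\right) \left(-3\right) = 12$)
$Z{\left(a \right)} = 4$
$X{\left(n \right)} = 22$ ($X{\left(n \right)} = 2 \left(7 + 4\right) = 2 \cdot 11 = 22$)
$\left(X{\left(j{\left(0,-5 \right)} \right)} - 13328\right) u = \left(22 - 13328\right) 12 = \left(-13306\right) 12 = -159672$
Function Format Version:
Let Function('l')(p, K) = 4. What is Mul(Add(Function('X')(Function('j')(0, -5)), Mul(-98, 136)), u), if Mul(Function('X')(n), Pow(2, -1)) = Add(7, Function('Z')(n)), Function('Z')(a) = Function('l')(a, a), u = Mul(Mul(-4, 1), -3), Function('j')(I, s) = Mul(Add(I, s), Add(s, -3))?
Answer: -159672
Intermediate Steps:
Function('j')(I, s) = Mul(Add(-3, s), Add(I, s)) (Function('j')(I, s) = Mul(Add(I, s), Add(-3, s)) = Mul(Add(-3, s), Add(I, s)))
u = 12 (u = Mul(-4, -3) = 12)
Function('Z')(a) = 4
Function('X')(n) = 22 (Function('X')(n) = Mul(2, Add(7, 4)) = Mul(2, 11) = 22)
Mul(Add(Function('X')(Function('j')(0, -5)), Mul(-98, 136)), u) = Mul(Add(22, Mul(-98, 136)), 12) = Mul(Add(22, -13328), 12) = Mul(-13306, 12) = -159672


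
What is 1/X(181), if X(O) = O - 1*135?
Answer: 1/46 ≈ 0.021739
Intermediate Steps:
X(O) = -135 + O (X(O) = O - 135 = -135 + O)
1/X(181) = 1/(-135 + 181) = 1/46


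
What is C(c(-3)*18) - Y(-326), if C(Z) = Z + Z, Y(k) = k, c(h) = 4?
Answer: 470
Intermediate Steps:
C(Z) = 2*Z
C(c(-3)*18) - Y(-326) = 2*(4*18) - 1*(-326) = 2*72 + 326 = 144 + 326 = 470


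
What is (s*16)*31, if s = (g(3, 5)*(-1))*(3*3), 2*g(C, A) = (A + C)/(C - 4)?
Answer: 17856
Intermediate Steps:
g(C, A) = (A + C)/(2*(-4 + C)) (g(C, A) = ((A + C)/(C - 4))/2 = ((A + C)/(-4 + C))/2 = (A + C)/(2*(-4 + C)))
s = 36 (s = (((5 + 3)/(2*(-4 + 3)))*(-1))*(3*3) = (((½)*8/(-1))*(-1))*9 = (((½)*(-1)*8)*(-1))*9 = -4*(-1)*9 = 4*9 = 36)
(s*16)*31 = (36*16)*31 = 576*31 = 17856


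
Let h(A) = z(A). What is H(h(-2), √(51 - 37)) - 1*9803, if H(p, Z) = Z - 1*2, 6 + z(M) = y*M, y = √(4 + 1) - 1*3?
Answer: -9805 + √14 ≈ -9801.3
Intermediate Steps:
y = -3 + √5 (y = √5 - 3 = -3 + √5 ≈ -0.76393)
z(M) = -6 + M*(-3 + √5) (z(M) = -6 + (-3 + √5)*M = -6 + M*(-3 + √5))
h(A) = -6 - A*(3 - √5)
H(p, Z) = -2 + Z (H(p, Z) = Z - 2 = -2 + Z)
H(h(-2), √(51 - 37)) - 1*9803 = (-2 + √(51 - 37)) - 1*9803 = (-2 + √14) - 9803 = -9805 + √14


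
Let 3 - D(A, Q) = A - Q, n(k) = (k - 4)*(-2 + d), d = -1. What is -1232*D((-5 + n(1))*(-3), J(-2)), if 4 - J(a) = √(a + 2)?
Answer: -23408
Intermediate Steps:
J(a) = 4 - √(2 + a) (J(a) = 4 - √(a + 2) = 4 - √(2 + a))
n(k) = 12 - 3*k (n(k) = (k - 4)*(-2 - 1) = (-4 + k)*(-3) = 12 - 3*k)
D(A, Q) = 3 + Q - A (D(A, Q) = 3 - (A - Q) = 3 + (Q - A) = 3 + Q - A)
-1232*D((-5 + n(1))*(-3), J(-2)) = -1232*(3 + (4 - √(2 - 2)) - (-5 + (12 - 3*1))*(-3)) = -1232*(3 + (4 - √0) - (-5 + (12 - 3))*(-3)) = -1232*(3 + (4 - 1*0) - (-5 + 9)*(-3)) = -1232*(3 + (4 + 0) - 4*(-3)) = -1232*(3 + 4 - 1*(-12)) = -1232*(3 + 4 + 12) = -1232*19 = -23408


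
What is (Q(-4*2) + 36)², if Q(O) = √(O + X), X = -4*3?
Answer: 1276 + 144*I*√5 ≈ 1276.0 + 321.99*I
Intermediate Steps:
X = -12
Q(O) = √(-12 + O) (Q(O) = √(O - 12) = √(-12 + O))
(Q(-4*2) + 36)² = (√(-12 - 4*2) + 36)² = (√(-12 - 8) + 36)² = (√(-20) + 36)² = (2*I*√5 + 36)² = (36 + 2*I*√5)²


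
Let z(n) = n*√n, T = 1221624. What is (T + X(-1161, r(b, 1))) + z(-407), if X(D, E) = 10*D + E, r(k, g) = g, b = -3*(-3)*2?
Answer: 1210015 - 407*I*√407 ≈ 1.21e+6 - 8210.9*I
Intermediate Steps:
b = 18 (b = 9*2 = 18)
X(D, E) = E + 10*D
z(n) = n^(3/2)
(T + X(-1161, r(b, 1))) + z(-407) = (1221624 + (1 + 10*(-1161))) + (-407)^(3/2) = (1221624 + (1 - 11610)) - 407*I*√407 = (1221624 - 11609) - 407*I*√407 = 1210015 - 407*I*√407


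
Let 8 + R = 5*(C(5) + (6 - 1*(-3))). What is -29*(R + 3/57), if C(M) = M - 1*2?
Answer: -28681/19 ≈ -1509.5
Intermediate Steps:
C(M) = -2 + M (C(M) = M - 2 = -2 + M)
R = 52 (R = -8 + 5*((-2 + 5) + (6 - 1*(-3))) = -8 + 5*(3 + (6 + 3)) = -8 + 5*(3 + 9) = -8 + 5*12 = -8 + 60 = 52)
-29*(R + 3/57) = -29*(52 + 3/57) = -29*(52 + 3*(1/57)) = -29*(52 + 1/19) = -29*989/19 = -28681/19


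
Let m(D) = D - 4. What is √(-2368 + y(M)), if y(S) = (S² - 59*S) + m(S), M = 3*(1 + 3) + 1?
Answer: I*√2957 ≈ 54.378*I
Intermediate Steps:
M = 13 (M = 3*4 + 1 = 12 + 1 = 13)
m(D) = -4 + D
y(S) = -4 + S² - 58*S (y(S) = (S² - 59*S) + (-4 + S) = -4 + S² - 58*S)
√(-2368 + y(M)) = √(-2368 + (-4 + 13² - 58*13)) = √(-2368 + (-4 + 169 - 754)) = √(-2368 - 589) = √(-2957) = I*√2957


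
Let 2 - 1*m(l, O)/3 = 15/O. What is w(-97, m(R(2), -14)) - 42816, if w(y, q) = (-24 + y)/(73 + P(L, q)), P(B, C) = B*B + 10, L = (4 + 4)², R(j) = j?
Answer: -178928185/4179 ≈ -42816.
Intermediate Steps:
L = 64 (L = 8² = 64)
P(B, C) = 10 + B² (P(B, C) = B² + 10 = 10 + B²)
m(l, O) = 6 - 45/O
w(y, q) = -8/1393 + y/4179 (w(y, q) = (-24 + y)/(73 + (10 + 64²)) = (-24 + y)/(73 + (10 + 4096)) = (-24 + y)/(73 + 4106) = (-24 + y)/4179 = (-24 + y)*(1/4179) = -8/1393 + y/4179)
w(-97, m(R(2), -14)) - 42816 = (-8/1393 + (1/4179)*(-97)) - 42816 = (-8/1393 - 97/4179) - 42816 = -121/4179 - 42816 = -178928185/4179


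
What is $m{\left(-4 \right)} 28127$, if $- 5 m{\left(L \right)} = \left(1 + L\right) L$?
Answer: $- \frac{337524}{5} \approx -67505.0$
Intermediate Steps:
$m{\left(L \right)} = - \frac{L \left(1 + L\right)}{5}$ ($m{\left(L \right)} = - \frac{\left(1 + L\right) L}{5} = - \frac{L \left(1 + L\right)}{5}$)
$m{\left(-4 \right)} 28127 = \left(- \frac{1}{5}\right) \left(-4\right) \left(1 - 4\right) 28127 = \left(- \frac{1}{5}\right) \left(-4\right) \left(-3\right) 28127 = \left(- \frac{12}{5}\right) 28127 = - \frac{337524}{5}$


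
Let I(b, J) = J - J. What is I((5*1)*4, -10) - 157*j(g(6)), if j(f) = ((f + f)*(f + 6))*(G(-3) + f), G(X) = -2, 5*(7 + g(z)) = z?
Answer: -355134/125 ≈ -2841.1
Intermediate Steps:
g(z) = -7 + z/5
I(b, J) = 0
j(f) = 2*f*(-2 + f)*(6 + f) (j(f) = ((f + f)*(f + 6))*(-2 + f) = ((2*f)*(6 + f))*(-2 + f) = (2*f*(6 + f))*(-2 + f) = 2*f*(-2 + f)*(6 + f))
I((5*1)*4, -10) - 157*j(g(6)) = 0 - 314*(-7 + (1/5)*6)*(-12 + (-7 + (1/5)*6)**2 + 4*(-7 + (1/5)*6)) = 0 - 314*(-7 + 6/5)*(-12 + (-7 + 6/5)**2 + 4*(-7 + 6/5)) = 0 - 314*(-29)*(-12 + (-29/5)**2 + 4*(-29/5))/5 = 0 - 314*(-29)*(-12 + 841/25 - 116/5)/5 = 0 - 314*(-29)*(-39)/(5*25) = 0 - 157*2262/125 = 0 - 355134/125 = -355134/125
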